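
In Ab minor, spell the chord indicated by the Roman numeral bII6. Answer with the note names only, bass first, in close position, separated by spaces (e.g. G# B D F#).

Scale degree 2 in Ab minor is Bb; lowering it a half step gives Bbb. bII6 is the Neapolitan sixth — a major triad on the lowered second degree, here in its customary first inversion.
So the chord is Bbb-Db-Fb, a major triad.
The figured bass 6 indicates first inversion, placing the third (Db) in the bass: Db-Fb-Bbb.

Db Fb Bbb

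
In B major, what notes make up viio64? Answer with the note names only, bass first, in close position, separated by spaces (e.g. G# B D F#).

E A# C#

The numeral's case and figure indicate a diminished triad. In B major its root, the seventh degree, is A#.
That chord is spelled A#-C#-E.
The figured bass 64 indicates second inversion, placing the fifth (E) in the bass: E-A#-C#.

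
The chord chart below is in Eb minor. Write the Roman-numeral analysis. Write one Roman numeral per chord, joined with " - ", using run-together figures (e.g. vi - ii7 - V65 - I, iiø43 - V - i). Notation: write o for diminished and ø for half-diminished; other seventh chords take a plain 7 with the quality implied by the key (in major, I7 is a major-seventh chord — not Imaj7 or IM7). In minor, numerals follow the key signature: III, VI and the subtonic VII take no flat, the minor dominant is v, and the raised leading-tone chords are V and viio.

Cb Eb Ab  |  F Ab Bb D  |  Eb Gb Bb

Cb-Eb-Ab: minor triad on Ab = scale degree 4 → iv6.
F-Ab-Bb-D has root Bb, degree 5 in Eb minor, so V43.
Eb-Gb-Bb: root Eb is the tonic; minor triad there is i.

iv6 - V43 - i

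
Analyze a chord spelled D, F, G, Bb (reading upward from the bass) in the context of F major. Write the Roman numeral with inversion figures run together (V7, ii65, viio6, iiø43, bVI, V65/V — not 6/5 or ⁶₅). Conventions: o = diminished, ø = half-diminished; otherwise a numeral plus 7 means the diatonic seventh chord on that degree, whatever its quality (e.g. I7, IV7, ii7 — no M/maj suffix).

ii43

Stacked in thirds the chord is G-Bb-D-F: a minor seventh chord on G.
In F major, G is the supertonic; the diatonic minor seventh chord there is ii7.
With D in the bass the chord is in second inversion, so the figured bass is 43.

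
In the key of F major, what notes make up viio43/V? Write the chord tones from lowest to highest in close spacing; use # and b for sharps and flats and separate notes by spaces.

F Ab B D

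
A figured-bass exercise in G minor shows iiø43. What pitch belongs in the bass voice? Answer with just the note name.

Eb

iiø in G minor has root A; the chord is A-C-Eb-G.
The figure 43 means second inversion — the fifth is in the bass.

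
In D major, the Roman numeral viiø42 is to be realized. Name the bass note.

viiø in D major has root C#; the chord is C#-E-G-B.
The figure 42 means third inversion — the seventh is in the bass.

B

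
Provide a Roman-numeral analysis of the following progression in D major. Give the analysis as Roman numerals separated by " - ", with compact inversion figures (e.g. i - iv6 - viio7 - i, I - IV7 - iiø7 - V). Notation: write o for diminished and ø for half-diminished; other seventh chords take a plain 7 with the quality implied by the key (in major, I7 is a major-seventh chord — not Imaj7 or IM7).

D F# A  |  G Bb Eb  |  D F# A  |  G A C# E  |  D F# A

D-F#-A: major triad on D = scale degree 1 → I.
G-Bb-Eb: Eb with this quality isn't in the key; a major triad on b2 is the Neapolitan sixth, bII6 (third, G, in the bass — hence the 6).
D-F#-A has root D, degree 1 in D major, so I.
G-A-C#-E has root A, degree 5 in D major, so V42.
D-F#-A has root D, degree 1 in D major, so I.

I - bII6 - I - V42 - I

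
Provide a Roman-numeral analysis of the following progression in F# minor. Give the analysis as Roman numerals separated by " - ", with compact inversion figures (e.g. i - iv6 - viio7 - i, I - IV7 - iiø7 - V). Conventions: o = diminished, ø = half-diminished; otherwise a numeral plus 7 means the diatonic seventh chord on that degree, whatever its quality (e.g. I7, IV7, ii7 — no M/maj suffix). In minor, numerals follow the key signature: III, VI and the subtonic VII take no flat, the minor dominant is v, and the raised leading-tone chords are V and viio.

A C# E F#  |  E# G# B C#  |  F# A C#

A-C#-E-F#: root F# is the tonic; minor seventh chord there is i65.
E#-G#-B-C# has root C#, degree 5 in F# minor, so V65.
F#-A-C#: root F# is the tonic; minor triad there is i.

i65 - V65 - i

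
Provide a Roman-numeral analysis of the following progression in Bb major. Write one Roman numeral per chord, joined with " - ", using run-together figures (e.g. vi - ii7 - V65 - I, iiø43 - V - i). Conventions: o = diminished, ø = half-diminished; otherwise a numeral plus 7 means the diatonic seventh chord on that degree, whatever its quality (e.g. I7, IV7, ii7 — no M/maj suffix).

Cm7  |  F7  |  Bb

Cm7: minor seventh chord on C = scale degree 2 → ii7.
F7 has root F, degree 5 in Bb major, so V7.
Bb: major triad on Bb = scale degree 1 → I.

ii7 - V7 - I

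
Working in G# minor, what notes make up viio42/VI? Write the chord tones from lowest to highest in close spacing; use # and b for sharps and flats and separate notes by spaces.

C D# F# A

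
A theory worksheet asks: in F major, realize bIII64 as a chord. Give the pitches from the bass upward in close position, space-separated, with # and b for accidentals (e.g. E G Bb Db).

bIII64 is a major triad on the lowered third degree, borrowed from the parallel minor. In F major that root is Ab.
So the chord is Ab-C-Eb.
The figured bass 64 indicates second inversion, placing the fifth (Eb) in the bass: Eb-Ab-C.

Eb Ab C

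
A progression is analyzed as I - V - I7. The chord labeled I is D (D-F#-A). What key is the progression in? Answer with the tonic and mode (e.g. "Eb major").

D major

The anchor chord is a major triad on D, labeled I.
If D is scale degree 1 and the mode makes that degree carry a major triad, the tonic is D and the mode is major.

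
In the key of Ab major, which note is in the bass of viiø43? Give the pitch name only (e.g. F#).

Db

viiø in Ab major has root G; the chord is G-Bb-Db-F.
The figure 43 means second inversion — the fifth is in the bass.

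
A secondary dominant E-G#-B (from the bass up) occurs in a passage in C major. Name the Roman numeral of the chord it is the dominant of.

The chord is a major triad on E.
A dominant resolves down a perfect fifth: E → A. In C major, A is scale degree 6, i.e. vi.

vi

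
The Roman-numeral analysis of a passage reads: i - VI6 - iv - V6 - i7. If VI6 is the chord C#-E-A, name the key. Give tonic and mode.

The anchor chord is a major triad on A, labeled VI6.
If A is scale degree 6 and the mode makes that degree carry a major triad, the tonic is C# and the mode is minor.

C# minor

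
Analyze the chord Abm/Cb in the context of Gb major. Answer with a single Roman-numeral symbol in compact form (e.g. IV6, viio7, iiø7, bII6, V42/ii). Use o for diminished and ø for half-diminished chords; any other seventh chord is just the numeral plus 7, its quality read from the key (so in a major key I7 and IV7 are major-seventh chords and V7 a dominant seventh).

The pitches Ab-Cb-Eb form a minor triad rooted on Ab.
In Gb major, Ab is the supertonic; the diatonic minor triad there is ii.
With Cb in the bass the chord is in first inversion, so the figured bass is 6.

ii6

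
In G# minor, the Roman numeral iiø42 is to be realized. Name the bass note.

iiø in G# minor has root A#; the chord is A#-C#-E-G#.
The figure 42 means third inversion — the seventh is in the bass.

G#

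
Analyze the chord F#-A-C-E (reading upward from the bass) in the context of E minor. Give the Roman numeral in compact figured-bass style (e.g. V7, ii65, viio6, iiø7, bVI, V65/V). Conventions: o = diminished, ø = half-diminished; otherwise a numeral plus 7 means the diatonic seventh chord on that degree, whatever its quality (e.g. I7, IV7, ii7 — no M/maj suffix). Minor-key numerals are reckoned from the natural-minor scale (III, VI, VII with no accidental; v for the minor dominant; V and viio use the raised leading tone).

The pitches F#-A-C-E form a half-diminished seventh chord rooted on F#.
In E minor, F# is the supertonic; the diatonic half-diminished seventh chord there is iiø7.

iiø7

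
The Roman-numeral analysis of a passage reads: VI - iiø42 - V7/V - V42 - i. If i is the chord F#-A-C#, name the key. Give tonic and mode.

F# minor

i is given as F#-A-C# — a minor triad with root F#.
If F# is scale degree 1 and the mode makes that degree carry a minor triad, the tonic is F# and the mode is minor.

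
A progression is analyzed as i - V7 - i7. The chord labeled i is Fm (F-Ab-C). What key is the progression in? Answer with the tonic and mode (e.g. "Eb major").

F minor

The anchor chord is a minor triad on F, labeled i.
If F is scale degree 1 and the mode makes that degree carry a minor triad, the tonic is F and the mode is minor.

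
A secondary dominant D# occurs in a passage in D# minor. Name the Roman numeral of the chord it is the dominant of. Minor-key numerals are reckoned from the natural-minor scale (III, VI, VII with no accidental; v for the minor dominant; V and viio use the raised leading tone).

iv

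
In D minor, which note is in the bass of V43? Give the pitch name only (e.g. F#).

E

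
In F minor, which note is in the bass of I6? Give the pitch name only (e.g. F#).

I in F minor has root F; the chord is F-A-C.
The figure 6 means first inversion — the third is in the bass.

A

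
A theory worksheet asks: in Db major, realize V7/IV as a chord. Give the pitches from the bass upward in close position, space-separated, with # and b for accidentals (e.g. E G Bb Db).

V7/IV is a secondary dominant — the dominant seventh of IV. IV in Db major is Gb, so the applied chord's root is Db, a perfect fifth above.
Building a dominant seventh chord on Db gives Db-F-Ab-Cb.

Db F Ab Cb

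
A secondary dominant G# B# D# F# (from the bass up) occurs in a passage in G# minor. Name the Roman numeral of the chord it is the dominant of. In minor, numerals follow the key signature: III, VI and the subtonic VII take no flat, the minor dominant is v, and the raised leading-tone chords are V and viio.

iv

The chord is a dominant seventh chord on G#.
A dominant resolves down a perfect fifth: G# → C#. In G# minor, C# is scale degree 4, i.e. iv.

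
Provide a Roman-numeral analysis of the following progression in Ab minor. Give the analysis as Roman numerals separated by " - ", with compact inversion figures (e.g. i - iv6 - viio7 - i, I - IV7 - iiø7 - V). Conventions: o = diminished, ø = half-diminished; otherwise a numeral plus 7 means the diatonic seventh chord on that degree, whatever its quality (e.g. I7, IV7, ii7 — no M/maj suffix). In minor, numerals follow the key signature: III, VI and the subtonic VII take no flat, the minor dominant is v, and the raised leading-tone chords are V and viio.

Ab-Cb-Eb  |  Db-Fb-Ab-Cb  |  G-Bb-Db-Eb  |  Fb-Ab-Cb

Ab-Cb-Eb: minor triad on Ab = scale degree 1 → i.
Db-Fb-Ab-Cb: root Db is the subdominant; minor seventh chord there is iv7.
G-Bb-Db-Eb: root Eb is the dominant; dominant seventh chord there is V65.
Fb-Ab-Cb has root Fb, degree 6 in Ab minor, so VI.

i - iv7 - V65 - VI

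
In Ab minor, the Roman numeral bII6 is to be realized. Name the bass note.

Db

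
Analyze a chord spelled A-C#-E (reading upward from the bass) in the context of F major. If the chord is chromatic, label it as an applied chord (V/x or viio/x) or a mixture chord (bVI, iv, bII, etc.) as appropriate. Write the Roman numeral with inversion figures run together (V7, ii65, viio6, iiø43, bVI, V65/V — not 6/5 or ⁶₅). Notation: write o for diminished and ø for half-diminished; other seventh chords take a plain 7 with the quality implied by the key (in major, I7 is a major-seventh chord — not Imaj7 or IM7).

V/vi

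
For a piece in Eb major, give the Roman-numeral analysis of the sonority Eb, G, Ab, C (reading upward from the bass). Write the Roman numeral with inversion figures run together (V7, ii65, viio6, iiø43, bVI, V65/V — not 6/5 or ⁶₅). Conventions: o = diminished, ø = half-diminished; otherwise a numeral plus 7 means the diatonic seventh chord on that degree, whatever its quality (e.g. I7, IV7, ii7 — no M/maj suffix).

IV43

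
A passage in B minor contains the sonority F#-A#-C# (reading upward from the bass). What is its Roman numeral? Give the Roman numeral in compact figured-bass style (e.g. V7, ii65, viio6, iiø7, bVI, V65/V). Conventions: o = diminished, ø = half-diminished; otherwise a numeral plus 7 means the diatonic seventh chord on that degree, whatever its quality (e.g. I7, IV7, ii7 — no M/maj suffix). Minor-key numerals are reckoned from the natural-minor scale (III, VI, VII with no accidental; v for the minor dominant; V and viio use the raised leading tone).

V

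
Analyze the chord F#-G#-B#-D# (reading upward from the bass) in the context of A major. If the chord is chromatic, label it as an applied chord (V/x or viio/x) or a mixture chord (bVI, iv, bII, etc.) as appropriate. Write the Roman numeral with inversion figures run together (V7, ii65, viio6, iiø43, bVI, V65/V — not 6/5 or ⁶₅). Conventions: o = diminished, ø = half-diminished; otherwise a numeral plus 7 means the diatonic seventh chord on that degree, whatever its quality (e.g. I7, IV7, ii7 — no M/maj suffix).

V42/iii

The pitches G#-B#-D#-F# form a dominant seventh chord rooted on G#.
G# is not a diatonic chord root with this quality in A major, but it lies a perfect fifth above C# (iii), so the chord functions as an applied dominant of iii.
With F# in the bass the chord is in third inversion, so the figured bass is 42.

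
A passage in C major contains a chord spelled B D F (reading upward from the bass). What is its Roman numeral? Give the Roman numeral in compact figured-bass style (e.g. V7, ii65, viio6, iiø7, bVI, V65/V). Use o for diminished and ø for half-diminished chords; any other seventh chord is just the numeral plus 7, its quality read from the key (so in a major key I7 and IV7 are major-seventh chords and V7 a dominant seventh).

viio

Stacked in thirds the chord is B-D-F: a diminished triad on B.
In C major, B is the leading tone; the diatonic diminished triad there is viio.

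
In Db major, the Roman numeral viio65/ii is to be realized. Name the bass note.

F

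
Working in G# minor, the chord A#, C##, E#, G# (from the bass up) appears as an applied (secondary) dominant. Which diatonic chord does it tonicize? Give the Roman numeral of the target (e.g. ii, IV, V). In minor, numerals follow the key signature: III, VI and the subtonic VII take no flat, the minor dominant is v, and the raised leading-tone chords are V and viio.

V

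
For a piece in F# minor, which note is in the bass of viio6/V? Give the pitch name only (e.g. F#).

The applied chord viio6/V is rooted on B#: B#-D#-F#.
The figure 6 means first inversion — the third is in the bass.

D#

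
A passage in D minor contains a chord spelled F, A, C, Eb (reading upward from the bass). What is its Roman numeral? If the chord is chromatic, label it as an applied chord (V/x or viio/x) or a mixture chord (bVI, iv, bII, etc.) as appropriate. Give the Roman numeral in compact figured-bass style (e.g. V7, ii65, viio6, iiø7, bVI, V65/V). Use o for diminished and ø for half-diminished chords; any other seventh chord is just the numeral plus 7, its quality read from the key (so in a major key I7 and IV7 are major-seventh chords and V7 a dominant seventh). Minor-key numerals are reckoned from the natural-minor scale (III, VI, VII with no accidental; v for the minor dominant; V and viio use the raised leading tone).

V7/VI

The pitches F-A-C-Eb form a dominant seventh chord rooted on F.
F is not a diatonic chord root with this quality in D minor, but it lies a perfect fifth above Bb (VI), so the chord functions as an applied dominant of VI.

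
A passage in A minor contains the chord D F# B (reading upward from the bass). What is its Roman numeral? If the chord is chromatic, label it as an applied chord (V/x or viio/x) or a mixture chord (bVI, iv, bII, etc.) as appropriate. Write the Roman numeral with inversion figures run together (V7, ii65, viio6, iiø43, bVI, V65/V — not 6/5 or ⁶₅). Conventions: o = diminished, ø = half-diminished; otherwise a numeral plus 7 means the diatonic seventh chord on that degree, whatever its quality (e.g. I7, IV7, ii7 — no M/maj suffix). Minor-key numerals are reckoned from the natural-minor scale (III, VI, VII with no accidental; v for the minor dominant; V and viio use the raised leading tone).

ii6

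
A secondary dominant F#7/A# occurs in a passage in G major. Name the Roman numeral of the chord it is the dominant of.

iii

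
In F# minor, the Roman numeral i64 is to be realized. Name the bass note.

C#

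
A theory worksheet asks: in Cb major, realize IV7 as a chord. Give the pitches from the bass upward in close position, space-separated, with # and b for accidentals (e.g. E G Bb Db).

In Cb major, the subdominant is Fb, and the diatonic chord built there is a major seventh chord.
Stacking thirds from Fb gives Fb-Ab-Cb-Eb.

Fb Ab Cb Eb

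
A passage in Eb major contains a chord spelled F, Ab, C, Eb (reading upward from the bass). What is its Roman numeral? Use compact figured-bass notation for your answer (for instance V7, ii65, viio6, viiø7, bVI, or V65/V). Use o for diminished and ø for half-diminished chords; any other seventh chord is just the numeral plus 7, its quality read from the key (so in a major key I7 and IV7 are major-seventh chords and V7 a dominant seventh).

The pitches F-Ab-C-Eb form a minor seventh chord rooted on F.
F is scale degree 2 in Eb major, and a minor seventh chord on that degree is written ii7.

ii7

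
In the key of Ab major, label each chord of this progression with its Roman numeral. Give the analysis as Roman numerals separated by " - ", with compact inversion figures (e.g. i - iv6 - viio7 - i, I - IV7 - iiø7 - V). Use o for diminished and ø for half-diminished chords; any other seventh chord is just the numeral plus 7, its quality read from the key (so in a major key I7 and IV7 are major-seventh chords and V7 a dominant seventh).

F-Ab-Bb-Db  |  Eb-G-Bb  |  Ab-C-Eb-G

F-Ab-Bb-Db: root Bb is the supertonic; minor seventh chord there is ii43.
Eb-G-Bb has root Eb, degree 5 in Ab major, so V.
Ab-C-Eb-G: major seventh chord on Ab = scale degree 1 → I7.

ii43 - V - I7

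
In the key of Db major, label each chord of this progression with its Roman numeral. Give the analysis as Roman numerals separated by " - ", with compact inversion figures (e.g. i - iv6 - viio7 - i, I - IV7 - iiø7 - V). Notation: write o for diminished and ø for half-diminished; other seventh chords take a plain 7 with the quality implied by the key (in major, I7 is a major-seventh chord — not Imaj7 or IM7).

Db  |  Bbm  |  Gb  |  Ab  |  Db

Db has root Db, degree 1 in Db major, so I.
Bbm: minor triad on Bb = scale degree 6 → vi.
Gb: root Gb is the subdominant; major triad there is IV.
Ab: major triad on Ab = scale degree 5 → V.
Db: major triad on Db = scale degree 1 → I.

I - vi - IV - V - I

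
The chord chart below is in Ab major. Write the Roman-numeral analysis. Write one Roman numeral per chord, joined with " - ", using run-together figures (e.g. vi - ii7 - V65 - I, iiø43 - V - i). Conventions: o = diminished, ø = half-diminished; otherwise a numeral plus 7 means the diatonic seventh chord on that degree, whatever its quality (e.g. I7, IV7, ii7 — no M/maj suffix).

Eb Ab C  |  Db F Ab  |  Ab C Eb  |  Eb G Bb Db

Eb-Ab-C: root Ab is the tonic; major triad there is I64.
Db-F-Ab has root Db, degree 4 in Ab major, so IV.
Ab-C-Eb: root Ab is the tonic; major triad there is I.
Eb-G-Bb-Db has root Eb, degree 5 in Ab major, so V7.

I64 - IV - I - V7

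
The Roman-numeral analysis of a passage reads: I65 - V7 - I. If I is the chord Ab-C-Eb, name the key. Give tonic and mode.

Ab major

I is given as Ab-C-Eb — a major triad with root Ab.
If Ab is scale degree 1 and the mode makes that degree carry a major triad, the tonic is Ab and the mode is major.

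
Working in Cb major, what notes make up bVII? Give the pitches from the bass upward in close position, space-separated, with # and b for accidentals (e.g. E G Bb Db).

Scale degree 7 in Cb major is Bb; lowering it a half step gives Bbb. bVII is a major triad on the lowered seventh degree (the subtonic), borrowed from the parallel minor.
So the chord is Bbb-Db-Fb, a major triad.

Bbb Db Fb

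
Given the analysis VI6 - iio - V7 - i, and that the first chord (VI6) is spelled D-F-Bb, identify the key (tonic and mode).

D minor

VI6 is given as D-F-Bb — a major triad with root Bb.
If Bb is scale degree 6 and the mode makes that degree carry a major triad, the tonic is D and the mode is minor.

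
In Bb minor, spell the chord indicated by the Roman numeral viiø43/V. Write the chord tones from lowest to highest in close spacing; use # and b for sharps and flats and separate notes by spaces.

Bb D E G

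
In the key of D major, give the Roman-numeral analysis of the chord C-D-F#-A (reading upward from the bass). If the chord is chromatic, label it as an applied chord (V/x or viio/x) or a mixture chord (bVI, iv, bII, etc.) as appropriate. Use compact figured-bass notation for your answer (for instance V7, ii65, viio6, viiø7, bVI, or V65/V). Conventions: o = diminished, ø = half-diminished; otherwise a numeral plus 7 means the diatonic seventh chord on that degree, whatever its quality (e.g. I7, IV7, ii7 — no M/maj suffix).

V42/IV

Stacked in thirds the chord is D-F#-A-C: a dominant seventh chord on D.
D is not a diatonic chord root with this quality in D major, but it lies a perfect fifth above G (IV), so the chord functions as an applied dominant of IV.
With C in the bass the chord is in third inversion, so the figured bass is 42.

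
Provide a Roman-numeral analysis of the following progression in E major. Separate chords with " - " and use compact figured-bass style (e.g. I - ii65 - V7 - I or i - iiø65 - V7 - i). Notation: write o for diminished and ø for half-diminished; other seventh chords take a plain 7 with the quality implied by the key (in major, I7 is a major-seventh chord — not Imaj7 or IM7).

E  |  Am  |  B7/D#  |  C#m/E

I - iv - V65 - vi6

E: major triad on E = scale degree 1 → I.
Am is non-diatonic — iv, a mixture chord from E minor.
B7/D#: root B is the dominant; dominant seventh chord there is V65.
C#m/E has root C#, degree 6 in E major, so vi6.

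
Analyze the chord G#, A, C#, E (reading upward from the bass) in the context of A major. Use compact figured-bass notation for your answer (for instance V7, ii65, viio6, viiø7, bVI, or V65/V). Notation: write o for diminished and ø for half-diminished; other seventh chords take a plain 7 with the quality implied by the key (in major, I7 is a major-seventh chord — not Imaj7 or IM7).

The pitches A-C#-E-G# form a major seventh chord rooted on A.
In A major, A is the tonic; the diatonic major seventh chord there is I7.
With G# in the bass the chord is in third inversion, so the figured bass is 42.

I42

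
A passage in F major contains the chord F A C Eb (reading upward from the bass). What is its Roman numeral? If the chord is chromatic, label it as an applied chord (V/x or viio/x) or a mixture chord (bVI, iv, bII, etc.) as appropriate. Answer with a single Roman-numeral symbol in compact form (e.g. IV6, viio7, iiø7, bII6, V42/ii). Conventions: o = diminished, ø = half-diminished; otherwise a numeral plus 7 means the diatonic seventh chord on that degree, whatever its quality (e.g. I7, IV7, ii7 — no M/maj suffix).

V7/IV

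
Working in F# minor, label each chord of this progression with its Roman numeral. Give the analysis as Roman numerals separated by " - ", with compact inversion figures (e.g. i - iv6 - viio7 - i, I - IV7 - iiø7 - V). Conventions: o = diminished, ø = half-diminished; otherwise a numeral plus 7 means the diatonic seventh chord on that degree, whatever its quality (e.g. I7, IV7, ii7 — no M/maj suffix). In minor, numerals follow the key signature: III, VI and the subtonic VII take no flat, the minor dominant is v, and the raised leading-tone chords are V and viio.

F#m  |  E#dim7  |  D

i - viio7 - VI

F#m: root F# is the tonic; minor triad there is i.
E#dim7: fully diminished seventh chord on E# = scale degree 7 → viio7.
D has root D, degree 6 in F# minor, so VI.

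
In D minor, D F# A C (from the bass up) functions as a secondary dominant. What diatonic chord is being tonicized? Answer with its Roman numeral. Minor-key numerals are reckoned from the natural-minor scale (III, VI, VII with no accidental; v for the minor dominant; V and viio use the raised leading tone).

iv

The chord is a dominant seventh chord on D.
A dominant resolves down a perfect fifth: D → G. In D minor, G is scale degree 4, i.e. iv.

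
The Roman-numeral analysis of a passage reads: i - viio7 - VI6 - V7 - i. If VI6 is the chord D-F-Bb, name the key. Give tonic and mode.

D minor

The chord Bb/D is a major triad rooted on Bb; its label is VI6.
If Bb is scale degree 6 and the mode makes that degree carry a major triad, the tonic is D and the mode is minor.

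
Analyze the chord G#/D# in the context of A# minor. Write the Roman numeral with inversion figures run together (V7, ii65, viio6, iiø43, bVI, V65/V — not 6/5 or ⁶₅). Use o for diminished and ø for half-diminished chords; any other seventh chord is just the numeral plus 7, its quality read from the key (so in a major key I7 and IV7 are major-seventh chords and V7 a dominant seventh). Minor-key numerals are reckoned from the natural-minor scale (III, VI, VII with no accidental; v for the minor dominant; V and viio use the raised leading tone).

VII64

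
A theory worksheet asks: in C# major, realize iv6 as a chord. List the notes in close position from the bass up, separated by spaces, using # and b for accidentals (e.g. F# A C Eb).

A C# F#

Scale degree 4 in C# major is F#; here the chord built on it is altered to a minor triad. iv6 is the minor subdominant, borrowed from the parallel minor.
So the chord is F#-A-C#.
The figured bass 6 indicates first inversion, placing the third (A) in the bass: A-C#-F#.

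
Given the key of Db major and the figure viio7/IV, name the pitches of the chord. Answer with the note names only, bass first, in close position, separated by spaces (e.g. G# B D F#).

F Ab Cb Ebb

viio7/IV is a secondary leading-tone chord. The target IV is Gb in Db major; the applied chord is rooted a semitone below, on F.
Building a fully diminished seventh chord on F gives F-Ab-Cb-Ebb.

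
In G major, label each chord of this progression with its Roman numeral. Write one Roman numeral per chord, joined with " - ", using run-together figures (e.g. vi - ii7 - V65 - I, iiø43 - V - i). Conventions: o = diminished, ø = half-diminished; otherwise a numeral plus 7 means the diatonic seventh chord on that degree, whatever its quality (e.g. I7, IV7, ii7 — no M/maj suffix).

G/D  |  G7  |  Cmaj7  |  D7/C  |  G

I64 - V7/IV - IV7 - V42 - I

G/D: major triad on G = scale degree 1 → I64.
G7: a dominant seventh chord on G, the applied dominant of IV → V7/IV.
Cmaj7: major seventh chord on C = scale degree 4 → IV7.
D7/C has root D, degree 5 in G major, so V42.
G: major triad on G = scale degree 1 → I.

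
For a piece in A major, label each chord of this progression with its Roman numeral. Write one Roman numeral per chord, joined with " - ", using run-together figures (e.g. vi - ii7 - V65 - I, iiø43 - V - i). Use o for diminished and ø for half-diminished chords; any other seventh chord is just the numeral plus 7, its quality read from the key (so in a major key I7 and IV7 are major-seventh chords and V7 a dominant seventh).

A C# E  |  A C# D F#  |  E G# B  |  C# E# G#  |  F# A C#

I - IV43 - V - V/vi - vi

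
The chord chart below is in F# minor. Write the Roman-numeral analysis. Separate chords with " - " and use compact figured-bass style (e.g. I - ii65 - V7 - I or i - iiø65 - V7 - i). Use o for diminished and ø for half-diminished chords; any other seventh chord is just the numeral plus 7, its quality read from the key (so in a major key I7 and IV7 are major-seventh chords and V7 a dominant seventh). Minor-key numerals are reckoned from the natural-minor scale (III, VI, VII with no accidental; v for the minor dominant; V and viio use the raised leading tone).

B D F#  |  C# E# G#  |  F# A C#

B-D-F# has root B, degree 4 in F# minor, so iv.
C#-E#-G#: root C# is the dominant; major triad there is V.
F#-A-C#: minor triad on F# = scale degree 1 → i.

iv - V - i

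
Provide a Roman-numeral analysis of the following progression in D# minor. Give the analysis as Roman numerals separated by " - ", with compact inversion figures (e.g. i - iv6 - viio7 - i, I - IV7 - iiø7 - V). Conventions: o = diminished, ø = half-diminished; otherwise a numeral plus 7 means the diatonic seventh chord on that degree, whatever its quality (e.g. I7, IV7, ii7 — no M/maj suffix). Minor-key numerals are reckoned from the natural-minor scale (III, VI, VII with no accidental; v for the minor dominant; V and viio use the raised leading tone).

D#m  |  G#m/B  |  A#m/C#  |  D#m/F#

i - iv6 - v6 - i6

D#m: minor triad on D# = scale degree 1 → i.
G#m/B: minor triad on G# = scale degree 4 → iv6.
A#m/C#: minor triad on A# = scale degree 5 → v6.
D#m/F#: minor triad on D# = scale degree 1 → i6.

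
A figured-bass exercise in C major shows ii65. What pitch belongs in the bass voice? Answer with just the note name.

F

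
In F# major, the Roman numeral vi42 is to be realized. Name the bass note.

C#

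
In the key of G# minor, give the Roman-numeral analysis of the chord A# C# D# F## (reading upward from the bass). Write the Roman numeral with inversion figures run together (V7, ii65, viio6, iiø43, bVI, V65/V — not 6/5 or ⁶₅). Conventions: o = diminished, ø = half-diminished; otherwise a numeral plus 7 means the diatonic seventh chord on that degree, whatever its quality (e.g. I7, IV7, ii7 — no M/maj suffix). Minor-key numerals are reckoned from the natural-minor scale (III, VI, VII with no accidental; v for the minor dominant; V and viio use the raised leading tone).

V43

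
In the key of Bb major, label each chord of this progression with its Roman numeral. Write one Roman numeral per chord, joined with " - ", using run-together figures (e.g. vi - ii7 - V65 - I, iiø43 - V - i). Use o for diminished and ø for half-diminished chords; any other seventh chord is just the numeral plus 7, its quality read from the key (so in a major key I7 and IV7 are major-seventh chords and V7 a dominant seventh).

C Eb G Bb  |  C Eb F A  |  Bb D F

C-Eb-G-Bb: root C is the supertonic; minor seventh chord there is ii7.
C-Eb-F-A: root F is the dominant; dominant seventh chord there is V43.
Bb-D-F: major triad on Bb = scale degree 1 → I.

ii7 - V43 - I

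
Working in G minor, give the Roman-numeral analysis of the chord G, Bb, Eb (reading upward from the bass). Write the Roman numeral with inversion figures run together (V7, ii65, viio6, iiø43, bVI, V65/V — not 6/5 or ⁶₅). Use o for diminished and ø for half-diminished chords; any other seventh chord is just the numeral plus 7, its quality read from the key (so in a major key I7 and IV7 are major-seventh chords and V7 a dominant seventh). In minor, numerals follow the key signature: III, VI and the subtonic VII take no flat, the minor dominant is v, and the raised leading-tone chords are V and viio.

VI6

The pitches Eb-G-Bb form a major triad rooted on Eb.
Eb is scale degree 6 in G minor, and a major triad on that degree is written VI.
With G in the bass the chord is in first inversion, so the figured bass is 6.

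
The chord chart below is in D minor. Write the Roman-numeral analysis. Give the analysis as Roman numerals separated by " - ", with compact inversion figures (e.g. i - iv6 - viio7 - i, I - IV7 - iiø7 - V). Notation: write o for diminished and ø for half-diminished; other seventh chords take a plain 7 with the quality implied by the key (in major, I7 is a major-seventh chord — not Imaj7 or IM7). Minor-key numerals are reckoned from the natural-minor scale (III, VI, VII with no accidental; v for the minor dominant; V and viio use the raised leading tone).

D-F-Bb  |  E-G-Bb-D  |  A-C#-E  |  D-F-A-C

VI6 - iiø7 - V - i7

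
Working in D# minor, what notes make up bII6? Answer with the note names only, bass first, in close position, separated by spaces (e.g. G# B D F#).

G# B E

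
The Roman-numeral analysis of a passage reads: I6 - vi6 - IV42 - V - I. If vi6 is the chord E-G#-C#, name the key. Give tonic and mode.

The anchor chord is a minor triad on C#, labeled vi6.
If C# is scale degree 6 and the mode makes that degree carry a minor triad, the tonic is E and the mode is major.

E major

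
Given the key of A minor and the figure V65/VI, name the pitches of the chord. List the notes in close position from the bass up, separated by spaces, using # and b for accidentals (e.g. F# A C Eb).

E G Bb C

V65/VI is a secondary dominant — the dominant seventh of VI. VI in A minor is F, so the applied chord's root is C, a perfect fifth above.
Building a dominant seventh chord on C gives C-E-G-Bb.
With the 65 figure the chord is in first inversion; from the bass E upward in close position it reads E-G-Bb-C.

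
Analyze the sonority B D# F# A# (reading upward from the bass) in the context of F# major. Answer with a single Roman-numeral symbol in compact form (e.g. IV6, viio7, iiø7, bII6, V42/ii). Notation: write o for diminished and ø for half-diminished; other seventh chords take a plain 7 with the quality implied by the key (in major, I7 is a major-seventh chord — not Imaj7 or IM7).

IV7

Stacked in thirds the chord is B-D#-F#-A#: a major seventh chord on B.
In F# major, B is the subdominant; the diatonic major seventh chord there is IV7.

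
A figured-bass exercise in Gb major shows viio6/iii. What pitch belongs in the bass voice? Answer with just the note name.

The applied chord viio6/iii is rooted on A: A-C-Eb.
The figure 6 means first inversion — the third is in the bass.

C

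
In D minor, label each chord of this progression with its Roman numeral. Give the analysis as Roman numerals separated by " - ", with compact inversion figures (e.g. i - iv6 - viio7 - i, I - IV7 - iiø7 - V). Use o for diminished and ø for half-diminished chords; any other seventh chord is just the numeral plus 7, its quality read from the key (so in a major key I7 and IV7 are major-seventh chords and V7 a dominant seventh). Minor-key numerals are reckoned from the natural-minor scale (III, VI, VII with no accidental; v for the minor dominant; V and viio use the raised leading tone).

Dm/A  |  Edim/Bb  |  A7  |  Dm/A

Dm/A has root D, degree 1 in D minor, so i64.
Edim/Bb: diminished triad on E = scale degree 2 → iio64.
A7: dominant seventh chord on A = scale degree 5 → V7.
Dm/A has root D, degree 1 in D minor, so i64.

i64 - iio64 - V7 - i64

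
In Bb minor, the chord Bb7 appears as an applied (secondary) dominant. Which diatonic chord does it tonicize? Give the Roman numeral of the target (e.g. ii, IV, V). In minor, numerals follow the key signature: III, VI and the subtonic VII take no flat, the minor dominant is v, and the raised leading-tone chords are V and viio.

iv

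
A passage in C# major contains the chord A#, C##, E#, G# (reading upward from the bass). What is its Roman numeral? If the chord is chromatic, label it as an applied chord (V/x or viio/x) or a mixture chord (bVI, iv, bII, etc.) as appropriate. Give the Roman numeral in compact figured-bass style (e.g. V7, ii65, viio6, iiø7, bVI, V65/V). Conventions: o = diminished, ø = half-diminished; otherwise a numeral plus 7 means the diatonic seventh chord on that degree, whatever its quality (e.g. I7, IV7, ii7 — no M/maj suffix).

Stacked in thirds the chord is A#-C##-E#-G#: a dominant seventh chord on A#.
A# is not a diatonic chord root with this quality in C# major, but it lies a perfect fifth above D# (ii), so the chord functions as an applied dominant of ii.

V7/ii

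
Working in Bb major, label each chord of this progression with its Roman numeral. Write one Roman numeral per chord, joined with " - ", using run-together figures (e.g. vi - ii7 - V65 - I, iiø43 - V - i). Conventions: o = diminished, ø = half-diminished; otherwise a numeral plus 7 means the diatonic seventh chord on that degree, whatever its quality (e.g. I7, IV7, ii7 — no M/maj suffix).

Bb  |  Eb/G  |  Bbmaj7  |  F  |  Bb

I - IV6 - I7 - V - I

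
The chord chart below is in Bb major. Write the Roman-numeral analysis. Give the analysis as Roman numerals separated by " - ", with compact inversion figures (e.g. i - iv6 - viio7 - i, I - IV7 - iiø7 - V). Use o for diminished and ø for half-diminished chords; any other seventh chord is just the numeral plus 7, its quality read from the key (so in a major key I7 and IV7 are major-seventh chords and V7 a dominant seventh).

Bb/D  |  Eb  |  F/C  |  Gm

Bb/D has root Bb, degree 1 in Bb major, so I6.
Eb: root Eb is the subdominant; major triad there is IV.
F/C: root F is the dominant; major triad there is V64.
Gm: root G is the submediant; minor triad there is vi.

I6 - IV - V64 - vi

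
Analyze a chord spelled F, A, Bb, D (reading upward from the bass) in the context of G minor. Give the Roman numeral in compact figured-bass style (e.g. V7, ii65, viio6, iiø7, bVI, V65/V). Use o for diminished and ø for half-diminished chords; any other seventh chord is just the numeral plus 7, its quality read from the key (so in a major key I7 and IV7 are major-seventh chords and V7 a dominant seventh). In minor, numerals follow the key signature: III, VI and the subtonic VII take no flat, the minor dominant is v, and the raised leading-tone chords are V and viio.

III43

The pitches Bb-D-F-A form a major seventh chord rooted on Bb.
Bb is scale degree 3 in G minor, and a major seventh chord on that degree is written III7.
With F in the bass the chord is in second inversion, so the figured bass is 43.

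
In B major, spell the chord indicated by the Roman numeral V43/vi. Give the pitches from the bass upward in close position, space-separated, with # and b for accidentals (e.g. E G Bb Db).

The slash means an applied dominant: we want the dominant of vi. In B major, vi is G# minor, and its dominant is built on D#.
Building a dominant seventh chord on D# gives D#-F##-A#-C#.
With the 43 figure the chord is in second inversion; from the bass A# upward in close position it reads A#-C#-D#-F##.

A# C# D# F##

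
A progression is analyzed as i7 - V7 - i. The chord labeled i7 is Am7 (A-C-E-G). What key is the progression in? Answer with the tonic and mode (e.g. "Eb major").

i7 is given as A-C-E-G — a minor seventh chord with root A.
If A is scale degree 1 and the mode makes that degree carry a minor seventh chord, the tonic is A and the mode is minor.

A minor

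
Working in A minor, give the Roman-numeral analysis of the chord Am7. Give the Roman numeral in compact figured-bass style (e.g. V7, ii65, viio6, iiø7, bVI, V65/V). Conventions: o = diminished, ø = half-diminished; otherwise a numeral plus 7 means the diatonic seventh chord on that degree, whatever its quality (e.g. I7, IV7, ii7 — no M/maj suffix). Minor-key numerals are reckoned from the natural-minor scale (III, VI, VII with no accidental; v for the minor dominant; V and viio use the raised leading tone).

i7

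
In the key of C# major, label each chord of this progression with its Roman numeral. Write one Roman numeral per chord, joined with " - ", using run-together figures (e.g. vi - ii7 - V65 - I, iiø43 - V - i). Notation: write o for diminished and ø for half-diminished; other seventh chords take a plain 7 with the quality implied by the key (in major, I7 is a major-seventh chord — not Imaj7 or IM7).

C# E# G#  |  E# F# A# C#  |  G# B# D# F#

C#-E#-G# has root C#, degree 1 in C# major, so I.
E#-F#-A#-C#: major seventh chord on F# = scale degree 4 → IV42.
G#-B#-D#-F#: dominant seventh chord on G# = scale degree 5 → V7.

I - IV42 - V7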